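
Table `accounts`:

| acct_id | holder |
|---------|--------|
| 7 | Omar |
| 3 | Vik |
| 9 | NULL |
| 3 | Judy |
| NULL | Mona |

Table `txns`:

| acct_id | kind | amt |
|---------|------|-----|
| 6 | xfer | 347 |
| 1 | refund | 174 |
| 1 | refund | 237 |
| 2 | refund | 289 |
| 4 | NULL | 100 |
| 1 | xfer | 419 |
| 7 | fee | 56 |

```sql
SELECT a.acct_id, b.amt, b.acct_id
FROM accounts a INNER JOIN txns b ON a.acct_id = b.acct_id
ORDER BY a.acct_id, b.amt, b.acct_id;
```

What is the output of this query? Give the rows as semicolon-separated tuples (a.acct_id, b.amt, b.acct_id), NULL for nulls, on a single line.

INNER JOIN keeps only pairs where the ON condition holds.
Matching on a.acct_id = b.acct_id. A NULL in a compared column never satisfies the condition.
Matched pairs: 1.

(7, 56, 7)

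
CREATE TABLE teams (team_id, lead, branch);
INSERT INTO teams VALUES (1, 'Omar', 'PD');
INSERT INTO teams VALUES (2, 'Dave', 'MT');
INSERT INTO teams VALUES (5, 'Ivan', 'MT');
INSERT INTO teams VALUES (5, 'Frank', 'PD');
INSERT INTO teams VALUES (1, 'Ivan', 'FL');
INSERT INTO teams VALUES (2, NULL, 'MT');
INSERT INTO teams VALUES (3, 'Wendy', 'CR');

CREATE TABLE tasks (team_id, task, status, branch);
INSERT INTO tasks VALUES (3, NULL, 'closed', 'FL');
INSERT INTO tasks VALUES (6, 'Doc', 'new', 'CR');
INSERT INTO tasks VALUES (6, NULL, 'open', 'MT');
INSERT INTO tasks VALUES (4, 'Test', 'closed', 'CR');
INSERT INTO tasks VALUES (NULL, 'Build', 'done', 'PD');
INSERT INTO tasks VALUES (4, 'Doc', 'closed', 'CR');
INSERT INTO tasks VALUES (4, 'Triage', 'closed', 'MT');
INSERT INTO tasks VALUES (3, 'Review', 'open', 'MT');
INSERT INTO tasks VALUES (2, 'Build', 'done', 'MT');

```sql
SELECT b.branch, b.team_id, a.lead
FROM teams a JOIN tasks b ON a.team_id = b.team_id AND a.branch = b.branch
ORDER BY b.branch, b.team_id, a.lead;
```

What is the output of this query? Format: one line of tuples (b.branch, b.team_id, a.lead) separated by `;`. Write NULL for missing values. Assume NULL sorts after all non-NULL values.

(MT, 2, Dave); (MT, 2, NULL)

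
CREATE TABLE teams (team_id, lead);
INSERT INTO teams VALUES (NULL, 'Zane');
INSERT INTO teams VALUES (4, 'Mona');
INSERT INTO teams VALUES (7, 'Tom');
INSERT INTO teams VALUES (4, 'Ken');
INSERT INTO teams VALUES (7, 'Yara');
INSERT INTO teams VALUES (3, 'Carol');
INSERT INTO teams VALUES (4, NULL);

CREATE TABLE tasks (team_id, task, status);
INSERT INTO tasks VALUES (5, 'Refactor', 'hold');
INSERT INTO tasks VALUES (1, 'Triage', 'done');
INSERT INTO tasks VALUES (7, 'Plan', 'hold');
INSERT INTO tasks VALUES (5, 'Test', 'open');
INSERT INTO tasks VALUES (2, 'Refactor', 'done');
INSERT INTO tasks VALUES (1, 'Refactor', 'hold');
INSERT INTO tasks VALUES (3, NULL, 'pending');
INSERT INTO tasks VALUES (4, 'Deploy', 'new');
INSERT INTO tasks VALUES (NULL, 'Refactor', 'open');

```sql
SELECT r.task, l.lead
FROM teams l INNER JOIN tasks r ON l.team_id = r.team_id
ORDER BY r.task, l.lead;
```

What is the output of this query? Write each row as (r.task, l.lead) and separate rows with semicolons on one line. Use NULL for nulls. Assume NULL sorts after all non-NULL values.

(Deploy, Ken); (Deploy, Mona); (Deploy, NULL); (Plan, Tom); (Plan, Yara); (NULL, Carol)

INNER JOIN keeps only pairs where the ON condition holds.
Matching on l.team_id = r.team_id. A NULL in a compared column never satisfies the condition.
- team_id=NULL: no matching r row, dropped.
- team_id=4: 1 matching r row(s), so 1 row(s) emitted.
- team_id=7: 1 matching r row(s), so 1 row(s) emitted.
- team_id=4: 1 matching r row(s), so 1 row(s) emitted.
- team_id=7: 1 matching r row(s), so 1 row(s) emitted.
- team_id=3: 1 matching r row(s), so 1 row(s) emitted.
- team_id=4: 1 matching r row(s), so 1 row(s) emitted.
After projecting and ordering:
r.task | l.lead
Deploy | Ken
Deploy | Mona
Deploy | NULL
Plan | Tom
Plan | Yara
NULL | Carol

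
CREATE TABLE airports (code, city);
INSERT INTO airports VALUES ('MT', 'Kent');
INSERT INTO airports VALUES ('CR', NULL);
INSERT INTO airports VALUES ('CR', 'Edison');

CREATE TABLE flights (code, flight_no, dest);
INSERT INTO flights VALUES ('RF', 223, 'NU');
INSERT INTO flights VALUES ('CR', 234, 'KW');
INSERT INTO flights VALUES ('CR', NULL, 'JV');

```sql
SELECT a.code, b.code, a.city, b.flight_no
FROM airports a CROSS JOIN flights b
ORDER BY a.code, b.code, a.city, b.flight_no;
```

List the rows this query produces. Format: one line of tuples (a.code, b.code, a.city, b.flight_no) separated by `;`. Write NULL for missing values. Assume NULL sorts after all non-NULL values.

(CR, CR, Edison, 234); (CR, CR, Edison, NULL); (CR, CR, NULL, 234); (CR, CR, NULL, NULL); (CR, RF, Edison, 223); (CR, RF, NULL, 223); (MT, CR, Kent, 234); (MT, CR, Kent, NULL); (MT, RF, Kent, 223)

CROSS JOIN pairs every row of `airports` with every row of `flights`: 3 × 3 = 9 rows.
After projecting and ordering:
a.code | b.code | a.city | b.flight_no
CR | CR | Edison | 234
CR | CR | Edison | NULL
CR | CR | NULL | 234
CR | CR | NULL | NULL
CR | RF | Edison | 223
CR | RF | NULL | 223
MT | CR | Kent | 234
MT | CR | Kent | NULL
MT | RF | Kent | 223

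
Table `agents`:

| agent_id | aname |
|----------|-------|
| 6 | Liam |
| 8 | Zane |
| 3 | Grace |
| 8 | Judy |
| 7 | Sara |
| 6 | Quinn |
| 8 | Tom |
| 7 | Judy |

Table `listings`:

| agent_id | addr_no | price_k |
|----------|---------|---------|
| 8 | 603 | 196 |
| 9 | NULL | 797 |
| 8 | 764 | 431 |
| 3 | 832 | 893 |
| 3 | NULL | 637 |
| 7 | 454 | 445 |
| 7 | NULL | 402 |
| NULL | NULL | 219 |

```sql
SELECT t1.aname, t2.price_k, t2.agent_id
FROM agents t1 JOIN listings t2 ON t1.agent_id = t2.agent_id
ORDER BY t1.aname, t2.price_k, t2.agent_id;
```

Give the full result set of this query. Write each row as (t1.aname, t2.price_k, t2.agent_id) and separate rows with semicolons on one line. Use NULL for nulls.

INNER JOIN keeps only pairs where the ON condition holds.
Matching on t1.agent_id = t2.agent_id. A NULL in a compared column never satisfies the condition.
Matched pairs: 12.

(Grace, 637, 3); (Grace, 893, 3); (Judy, 196, 8); (Judy, 402, 7); (Judy, 431, 8); (Judy, 445, 7); (Sara, 402, 7); (Sara, 445, 7); (Tom, 196, 8); (Tom, 431, 8); (Zane, 196, 8); (Zane, 431, 8)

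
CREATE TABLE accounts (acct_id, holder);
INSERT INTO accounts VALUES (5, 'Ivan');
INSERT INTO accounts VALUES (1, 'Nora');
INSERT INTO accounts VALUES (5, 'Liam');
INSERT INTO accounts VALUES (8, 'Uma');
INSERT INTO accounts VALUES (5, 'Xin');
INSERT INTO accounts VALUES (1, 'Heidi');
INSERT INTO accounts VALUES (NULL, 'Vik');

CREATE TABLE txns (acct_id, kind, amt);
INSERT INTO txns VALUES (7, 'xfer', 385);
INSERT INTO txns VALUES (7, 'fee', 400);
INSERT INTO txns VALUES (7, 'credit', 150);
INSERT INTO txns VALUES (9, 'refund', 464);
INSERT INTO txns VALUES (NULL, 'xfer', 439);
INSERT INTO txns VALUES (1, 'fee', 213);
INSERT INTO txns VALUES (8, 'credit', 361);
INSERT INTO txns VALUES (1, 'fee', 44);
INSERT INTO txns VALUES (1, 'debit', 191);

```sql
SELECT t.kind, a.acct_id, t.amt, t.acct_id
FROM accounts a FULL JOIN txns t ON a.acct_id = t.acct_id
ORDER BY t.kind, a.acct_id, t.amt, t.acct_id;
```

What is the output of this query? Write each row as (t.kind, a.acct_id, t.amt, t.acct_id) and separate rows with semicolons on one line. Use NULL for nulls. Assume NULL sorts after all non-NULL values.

FULL OUTER JOIN keeps every row from both sides; unmatched rows get NULL for the other side's columns.
Matching on a.acct_id = t.acct_id. A NULL in a compared column never satisfies the condition.
- a[0] acct_id=5 → no match; kept with NULLs on the t side.
- a[1] acct_id=1 → 3 match(es) in t → 3 row(s).
- a[2] acct_id=5 → no match; kept with NULLs on the t side.
- a[3] acct_id=8 → 1 match(es) in t → 1 row(s).
- a[4] acct_id=5 → no match; kept with NULLs on the t side.
- a[5] acct_id=1 → 3 match(es) in t → 3 row(s).
- a[6] acct_id=NULL → no match; kept with NULLs on the t side.
- 5 row(s) from t found no a partner → padded with NULL.

(credit, 8, 361, 8); (credit, NULL, 150, 7); (debit, 1, 191, 1); (debit, 1, 191, 1); (fee, 1, 44, 1); (fee, 1, 44, 1); (fee, 1, 213, 1); (fee, 1, 213, 1); (fee, NULL, 400, 7); (refund, NULL, 464, 9); (xfer, NULL, 385, 7); (xfer, NULL, 439, NULL); (NULL, 5, NULL, NULL); (NULL, 5, NULL, NULL); (NULL, 5, NULL, NULL); (NULL, NULL, NULL, NULL)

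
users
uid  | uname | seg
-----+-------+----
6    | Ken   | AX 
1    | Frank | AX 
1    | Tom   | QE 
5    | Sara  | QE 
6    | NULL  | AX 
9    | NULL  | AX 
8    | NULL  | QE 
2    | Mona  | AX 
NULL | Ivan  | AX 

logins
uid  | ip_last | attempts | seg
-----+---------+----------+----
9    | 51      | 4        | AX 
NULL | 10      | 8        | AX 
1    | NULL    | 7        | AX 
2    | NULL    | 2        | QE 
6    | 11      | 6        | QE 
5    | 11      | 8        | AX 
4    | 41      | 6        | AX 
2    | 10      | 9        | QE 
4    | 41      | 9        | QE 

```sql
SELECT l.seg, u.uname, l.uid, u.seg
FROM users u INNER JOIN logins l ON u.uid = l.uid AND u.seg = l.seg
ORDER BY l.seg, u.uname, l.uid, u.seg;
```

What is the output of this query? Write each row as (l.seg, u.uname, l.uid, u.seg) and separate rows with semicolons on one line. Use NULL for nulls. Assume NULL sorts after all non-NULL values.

(AX, Frank, 1, AX); (AX, NULL, 9, AX)

INNER JOIN keeps only pairs where the ON condition holds.
Matching on u.uid = l.uid AND u.seg = l.seg. A NULL in a compared column never satisfies the condition.
- u row (uid=6, seg=AX): no match → dropped.
- u row (uid=1, seg=AX): matches 1 l row(s) → 1 output row(s).
- u row (uid=1, seg=QE): no match → dropped.
- u row (uid=5, seg=QE): no match → dropped.
- u row (uid=6, seg=AX): no match → dropped.
- u row (uid=9, seg=AX): matches 1 l row(s) → 1 output row(s).
- u row (uid=8, seg=QE): no match → dropped.
- u row (uid=2, seg=AX): no match → dropped.
- u row (uid=NULL, seg=AX): no match → dropped.
After projecting and ordering:
l.seg | u.uname | l.uid | u.seg
AX | Frank | 1 | AX
AX | NULL | 9 | AX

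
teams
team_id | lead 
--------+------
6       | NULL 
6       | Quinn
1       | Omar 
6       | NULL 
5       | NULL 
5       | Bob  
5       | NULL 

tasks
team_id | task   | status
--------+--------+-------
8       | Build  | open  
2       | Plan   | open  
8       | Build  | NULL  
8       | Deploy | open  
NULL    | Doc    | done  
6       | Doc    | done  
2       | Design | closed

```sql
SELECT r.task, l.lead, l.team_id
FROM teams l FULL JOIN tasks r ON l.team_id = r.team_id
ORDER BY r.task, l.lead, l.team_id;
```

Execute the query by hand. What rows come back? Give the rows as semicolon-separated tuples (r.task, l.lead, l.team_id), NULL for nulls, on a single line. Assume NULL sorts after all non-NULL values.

(Build, NULL, NULL); (Build, NULL, NULL); (Deploy, NULL, NULL); (Design, NULL, NULL); (Doc, Quinn, 6); (Doc, NULL, 6); (Doc, NULL, 6); (Doc, NULL, NULL); (Plan, NULL, NULL); (NULL, Bob, 5); (NULL, Omar, 1); (NULL, NULL, 5); (NULL, NULL, 5)

FULL OUTER JOIN keeps every row from both sides; unmatched rows get NULL for the other side's columns.
Matching on l.team_id = r.team_id. A NULL in a compared column never satisfies the condition.
- l[0] team_id=6 → 1 match(es) in r → 1 row(s).
- l[1] team_id=6 → 1 match(es) in r → 1 row(s).
- l[2] team_id=1 → no match; kept with NULLs on the r side.
- l[3] team_id=6 → 1 match(es) in r → 1 row(s).
- l[4] team_id=5 → no match; kept with NULLs on the r side.
- l[5] team_id=5 → no match; kept with NULLs on the r side.
- l[6] team_id=5 → no match; kept with NULLs on the r side.
- 6 r row(s) had no l match → kept, l columns NULL.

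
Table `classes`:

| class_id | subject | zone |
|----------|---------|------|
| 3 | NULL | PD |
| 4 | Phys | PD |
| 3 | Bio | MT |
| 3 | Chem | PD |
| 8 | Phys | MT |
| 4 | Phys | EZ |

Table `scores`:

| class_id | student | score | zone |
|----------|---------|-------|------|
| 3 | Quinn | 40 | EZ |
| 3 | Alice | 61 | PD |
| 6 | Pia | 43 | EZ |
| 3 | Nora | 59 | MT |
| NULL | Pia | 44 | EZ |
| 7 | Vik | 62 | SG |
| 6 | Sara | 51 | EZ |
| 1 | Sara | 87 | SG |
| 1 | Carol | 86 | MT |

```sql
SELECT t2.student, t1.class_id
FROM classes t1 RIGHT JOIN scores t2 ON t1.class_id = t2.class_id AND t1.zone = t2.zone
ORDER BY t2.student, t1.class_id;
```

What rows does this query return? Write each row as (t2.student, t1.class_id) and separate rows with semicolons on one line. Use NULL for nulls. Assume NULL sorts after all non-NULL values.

(Alice, 3); (Alice, 3); (Carol, NULL); (Nora, 3); (Pia, NULL); (Pia, NULL); (Quinn, NULL); (Sara, NULL); (Sara, NULL); (Vik, NULL)

RIGHT JOIN keeps every row from `scores`; unmatched rows get NULL for `classes`'s columns.
Matching on t1.class_id = t2.class_id AND t1.zone = t2.zone. A NULL in a compared column never satisfies the condition.
- t1[0] class_id=3, zone=PD → 1 match(es) in t2 → 1 row(s).
- t1[1] class_id=4, zone=PD → no match.
- t1[2] class_id=3, zone=MT → 1 match(es) in t2 → 1 row(s).
- t1[3] class_id=3, zone=PD → 1 match(es) in t2 → 1 row(s).
- t1[4] class_id=8, zone=MT → no match.
- t1[5] class_id=4, zone=EZ → no match.
- plus 7 unmatched t2 row(s), each kept with NULL t1 columns.
After projecting and ordering:
t2.student | t1.class_id
Alice | 3
Alice | 3
Carol | NULL
Nora | 3
Pia | NULL
Pia | NULL
Quinn | NULL
Sara | NULL
Sara | NULL
Vik | NULL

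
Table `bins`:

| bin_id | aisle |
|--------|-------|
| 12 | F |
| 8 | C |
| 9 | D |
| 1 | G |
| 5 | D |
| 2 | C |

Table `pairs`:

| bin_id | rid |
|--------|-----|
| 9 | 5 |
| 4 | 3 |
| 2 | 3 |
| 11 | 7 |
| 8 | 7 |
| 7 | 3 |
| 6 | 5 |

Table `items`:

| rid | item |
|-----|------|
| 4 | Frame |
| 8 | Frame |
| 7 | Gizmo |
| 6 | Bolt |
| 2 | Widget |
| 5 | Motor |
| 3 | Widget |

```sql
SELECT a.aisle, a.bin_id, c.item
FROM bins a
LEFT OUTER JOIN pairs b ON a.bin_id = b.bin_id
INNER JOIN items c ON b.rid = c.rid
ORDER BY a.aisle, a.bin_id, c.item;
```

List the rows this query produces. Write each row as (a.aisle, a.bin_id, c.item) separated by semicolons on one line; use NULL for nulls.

(C, 2, Widget); (C, 8, Gizmo); (D, 9, Motor)

Step 1 — a LEFT JOIN b on bin_id → 6 row(s).
Then INNER JOIN `items c` on rid: keep only rows whose b.rid appears in c.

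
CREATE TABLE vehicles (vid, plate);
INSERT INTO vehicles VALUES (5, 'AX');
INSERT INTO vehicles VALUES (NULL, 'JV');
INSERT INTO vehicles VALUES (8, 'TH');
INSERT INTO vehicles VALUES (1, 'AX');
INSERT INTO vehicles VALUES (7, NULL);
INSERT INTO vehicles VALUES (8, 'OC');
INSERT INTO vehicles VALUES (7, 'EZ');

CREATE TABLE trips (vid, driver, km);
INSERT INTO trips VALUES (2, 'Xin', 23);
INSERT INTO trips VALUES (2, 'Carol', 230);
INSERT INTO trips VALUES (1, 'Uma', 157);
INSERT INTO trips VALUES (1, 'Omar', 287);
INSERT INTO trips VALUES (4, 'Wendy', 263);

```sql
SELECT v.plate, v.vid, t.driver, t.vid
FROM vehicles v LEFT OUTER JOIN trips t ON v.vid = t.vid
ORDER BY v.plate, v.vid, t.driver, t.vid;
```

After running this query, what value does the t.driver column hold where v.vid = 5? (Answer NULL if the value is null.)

LEFT JOIN keeps every row from `vehicles`; unmatched rows get NULL for `trips`'s columns.
Matching on v.vid = t.vid. A NULL in a compared column never satisfies the condition.
- v (vid=5) has no partner → padded with NULL.
- v (vid=NULL) has no partner → padded with NULL.
- v (vid=8) has no partner → padded with NULL.
- v (vid=1) pairs with 2 row(s) of t.
- v (vid=7) has no partner → padded with NULL.
- v (vid=8) has no partner → padded with NULL.
- v (vid=7) has no partner → padded with NULL.

NULL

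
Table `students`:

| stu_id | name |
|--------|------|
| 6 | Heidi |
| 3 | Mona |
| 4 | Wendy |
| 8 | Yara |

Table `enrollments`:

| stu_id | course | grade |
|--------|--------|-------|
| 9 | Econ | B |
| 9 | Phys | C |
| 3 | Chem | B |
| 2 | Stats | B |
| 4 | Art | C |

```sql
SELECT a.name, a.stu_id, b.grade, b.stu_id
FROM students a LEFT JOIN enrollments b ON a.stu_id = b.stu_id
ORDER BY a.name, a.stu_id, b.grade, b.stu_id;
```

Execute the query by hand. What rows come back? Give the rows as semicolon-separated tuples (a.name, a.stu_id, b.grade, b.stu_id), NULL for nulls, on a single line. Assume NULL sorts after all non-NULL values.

(Heidi, 6, NULL, NULL); (Mona, 3, B, 3); (Wendy, 4, C, 4); (Yara, 8, NULL, NULL)

LEFT JOIN keeps every row from `students`; unmatched rows get NULL for `enrollments`'s columns.
Matching on a.stu_id = b.stu_id.
- a (stu_id=6) has no partner → padded with NULL.
- a (stu_id=3) pairs with 1 row(s) of b.
- a (stu_id=4) pairs with 1 row(s) of b.
- a (stu_id=8) has no partner → padded with NULL.
After projecting and ordering:
a.name | a.stu_id | b.grade | b.stu_id
Heidi | 6 | NULL | NULL
Mona | 3 | B | 3
Wendy | 4 | C | 4
Yara | 8 | NULL | NULL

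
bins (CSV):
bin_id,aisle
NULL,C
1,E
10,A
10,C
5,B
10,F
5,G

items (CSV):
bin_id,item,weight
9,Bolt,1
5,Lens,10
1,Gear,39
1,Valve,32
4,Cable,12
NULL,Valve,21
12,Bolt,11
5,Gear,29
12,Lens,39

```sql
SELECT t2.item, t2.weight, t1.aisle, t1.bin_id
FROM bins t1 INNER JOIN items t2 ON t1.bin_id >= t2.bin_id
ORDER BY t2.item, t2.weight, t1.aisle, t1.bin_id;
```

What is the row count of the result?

INNER JOIN keeps only pairs where the ON condition holds.
Matching on t1.bin_id >= t2.bin_id. A NULL in a compared column never satisfies the condition.
- t1 row (bin_id=NULL): no match → dropped.
- t1 row (bin_id=1): matches 2 t2 row(s) → 2 output row(s).
- t1 row (bin_id=10): matches 6 t2 row(s) → 6 output row(s).
- t1 row (bin_id=10): matches 6 t2 row(s) → 6 output row(s).
- t1 row (bin_id=5): matches 5 t2 row(s) → 5 output row(s).
- t1 row (bin_id=10): matches 6 t2 row(s) → 6 output row(s).
- t1 row (bin_id=5): matches 5 t2 row(s) → 5 output row(s).
Total: 30 rows.

30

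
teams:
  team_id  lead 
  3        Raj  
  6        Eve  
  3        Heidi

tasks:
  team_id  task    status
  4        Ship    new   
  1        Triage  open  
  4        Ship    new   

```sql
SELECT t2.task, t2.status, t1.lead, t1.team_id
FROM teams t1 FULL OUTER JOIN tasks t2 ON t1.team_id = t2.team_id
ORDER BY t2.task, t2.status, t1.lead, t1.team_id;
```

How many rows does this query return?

FULL OUTER JOIN keeps every row from both sides; unmatched rows get NULL for the other side's columns.
Matching on t1.team_id = t2.team_id.
- t1 row (team_id=3): no match → kept, t2 columns NULL.
- t1 row (team_id=6): no match → kept, t2 columns NULL.
- t1 row (team_id=3): no match → kept, t2 columns NULL.
- 3 row(s) from t2 found no t1 partner → padded with NULL.
Total: 0 matched + 6 padded = 6 rows.

6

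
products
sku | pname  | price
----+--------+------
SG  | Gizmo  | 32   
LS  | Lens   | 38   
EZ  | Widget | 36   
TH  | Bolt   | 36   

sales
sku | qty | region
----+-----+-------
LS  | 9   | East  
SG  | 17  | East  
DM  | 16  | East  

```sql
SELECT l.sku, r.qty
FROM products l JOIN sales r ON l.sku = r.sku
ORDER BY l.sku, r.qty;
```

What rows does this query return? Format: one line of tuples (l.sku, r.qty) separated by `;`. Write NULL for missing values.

(LS, 9); (SG, 17)

INNER JOIN keeps only pairs where the ON condition holds.
Matching on l.sku = r.sku.
- l row (sku=SG): matches 1 r row(s) → 1 output row(s).
- l row (sku=LS): matches 1 r row(s) → 1 output row(s).
- l row (sku=EZ): no match → dropped.
- l row (sku=TH): no match → dropped.
After projecting and ordering:
l.sku | r.qty
LS | 9
SG | 17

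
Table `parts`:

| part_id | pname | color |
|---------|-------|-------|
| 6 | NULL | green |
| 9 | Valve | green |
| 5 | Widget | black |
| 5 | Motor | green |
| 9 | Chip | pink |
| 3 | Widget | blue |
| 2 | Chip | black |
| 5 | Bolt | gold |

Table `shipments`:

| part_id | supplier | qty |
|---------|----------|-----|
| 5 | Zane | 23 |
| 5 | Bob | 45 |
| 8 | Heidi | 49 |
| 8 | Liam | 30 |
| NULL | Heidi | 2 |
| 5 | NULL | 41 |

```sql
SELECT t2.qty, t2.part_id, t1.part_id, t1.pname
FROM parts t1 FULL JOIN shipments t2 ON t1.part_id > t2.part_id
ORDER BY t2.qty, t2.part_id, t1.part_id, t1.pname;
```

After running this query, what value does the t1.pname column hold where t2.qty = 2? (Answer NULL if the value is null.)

NULL

FULL OUTER JOIN keeps every row from both sides; unmatched rows get NULL for the other side's columns.
Matching on t1.part_id > t2.part_id. A NULL in a compared column never satisfies the condition.
- t1[0] part_id=6 → 3 match(es) in t2 → 3 row(s).
- t1[1] part_id=9 → 5 match(es) in t2 → 5 row(s).
- t1[2] part_id=5 → no match; kept with NULLs on the t2 side.
- t1[3] part_id=5 → no match; kept with NULLs on the t2 side.
- t1[4] part_id=9 → 5 match(es) in t2 → 5 row(s).
- t1[5] part_id=3 → no match; kept with NULLs on the t2 side.
- t1[6] part_id=2 → no match; kept with NULLs on the t2 side.
- t1[7] part_id=5 → no match; kept with NULLs on the t2 side.
- 1 t2 row(s) had no t1 match → kept, t1 columns NULL.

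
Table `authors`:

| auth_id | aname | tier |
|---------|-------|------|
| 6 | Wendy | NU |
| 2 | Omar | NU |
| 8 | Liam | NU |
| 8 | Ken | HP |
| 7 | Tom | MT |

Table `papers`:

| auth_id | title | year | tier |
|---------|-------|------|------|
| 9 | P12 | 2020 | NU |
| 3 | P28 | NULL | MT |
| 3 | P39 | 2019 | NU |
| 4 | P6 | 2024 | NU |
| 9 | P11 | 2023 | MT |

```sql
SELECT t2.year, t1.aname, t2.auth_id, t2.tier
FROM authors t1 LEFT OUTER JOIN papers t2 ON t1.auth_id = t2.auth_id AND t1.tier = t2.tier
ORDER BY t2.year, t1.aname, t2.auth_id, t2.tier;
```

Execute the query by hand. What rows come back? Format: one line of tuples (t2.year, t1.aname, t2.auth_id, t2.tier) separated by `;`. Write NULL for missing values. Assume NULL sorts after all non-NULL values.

LEFT JOIN keeps every row from `authors`; unmatched rows get NULL for `papers`'s columns.
Matching on t1.auth_id = t2.auth_id AND t1.tier = t2.tier.
Matched pairs: 0; unmatched t1 rows kept: 5.

(NULL, Ken, NULL, NULL); (NULL, Liam, NULL, NULL); (NULL, Omar, NULL, NULL); (NULL, Tom, NULL, NULL); (NULL, Wendy, NULL, NULL)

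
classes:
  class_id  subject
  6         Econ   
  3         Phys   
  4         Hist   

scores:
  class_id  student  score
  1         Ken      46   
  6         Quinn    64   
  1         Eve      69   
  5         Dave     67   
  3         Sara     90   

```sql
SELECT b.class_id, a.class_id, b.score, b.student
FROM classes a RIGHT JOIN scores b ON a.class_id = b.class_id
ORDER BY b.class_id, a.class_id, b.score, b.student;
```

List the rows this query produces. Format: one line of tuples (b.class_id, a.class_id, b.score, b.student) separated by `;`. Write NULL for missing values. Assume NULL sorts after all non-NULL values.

RIGHT JOIN keeps every row from `scores`; unmatched rows get NULL for `classes`'s columns.
Matching on a.class_id = b.class_id.
- class_id=6: 1 matching b row(s), so 1 row(s) emitted.
- class_id=3: 1 matching b row(s), so 1 row(s) emitted.
- class_id=4: no matching b row.
- plus 3 unmatched b row(s), each kept with NULL a columns.
After projecting and ordering:
b.class_id | a.class_id | b.score | b.student
1 | NULL | 46 | Ken
1 | NULL | 69 | Eve
3 | 3 | 90 | Sara
5 | NULL | 67 | Dave
6 | 6 | 64 | Quinn

(1, NULL, 46, Ken); (1, NULL, 69, Eve); (3, 3, 90, Sara); (5, NULL, 67, Dave); (6, 6, 64, Quinn)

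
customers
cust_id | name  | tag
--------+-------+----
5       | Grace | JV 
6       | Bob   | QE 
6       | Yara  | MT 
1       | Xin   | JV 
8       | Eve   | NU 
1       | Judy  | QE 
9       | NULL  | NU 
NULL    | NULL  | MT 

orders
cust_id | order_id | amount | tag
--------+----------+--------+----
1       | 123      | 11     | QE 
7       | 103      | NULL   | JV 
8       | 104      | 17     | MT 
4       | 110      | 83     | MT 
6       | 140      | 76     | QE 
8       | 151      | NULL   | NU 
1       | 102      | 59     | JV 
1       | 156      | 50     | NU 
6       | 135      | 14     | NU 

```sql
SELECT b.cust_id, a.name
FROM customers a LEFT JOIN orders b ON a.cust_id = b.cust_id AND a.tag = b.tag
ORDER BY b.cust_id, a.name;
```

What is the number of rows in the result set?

8

LEFT JOIN keeps every row from `customers`; unmatched rows get NULL for `orders`'s columns.
Matching on a.cust_id = b.cust_id AND a.tag = b.tag. A NULL in a compared column never satisfies the condition.
Matched pairs: 4; unmatched a rows kept: 4.
Total: 4 matched + 4 padded = 8 rows.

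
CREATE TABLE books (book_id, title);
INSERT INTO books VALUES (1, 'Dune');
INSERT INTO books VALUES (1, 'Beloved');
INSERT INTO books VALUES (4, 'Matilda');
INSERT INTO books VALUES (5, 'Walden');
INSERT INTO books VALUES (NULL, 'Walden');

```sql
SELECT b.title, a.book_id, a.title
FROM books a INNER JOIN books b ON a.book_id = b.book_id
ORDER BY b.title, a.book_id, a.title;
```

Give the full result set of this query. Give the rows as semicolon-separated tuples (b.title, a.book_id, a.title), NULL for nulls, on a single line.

INNER JOIN keeps only pairs where the ON condition holds.
Matching on a.book_id = b.book_id. A NULL in a compared column never satisfies the condition.
- a (book_id=1) pairs with 2 row(s) of b.
- a (book_id=1) pairs with 2 row(s) of b.
- a (book_id=4) pairs with 1 row(s) of b.
- a (book_id=5) pairs with 1 row(s) of b.
- a (book_id=NULL) has no partner → excluded.
After projecting and ordering:
b.title | a.book_id | a.title
Beloved | 1 | Beloved
Beloved | 1 | Dune
Dune | 1 | Beloved
Dune | 1 | Dune
Matilda | 4 | Matilda
Walden | 5 | Walden

(Beloved, 1, Beloved); (Beloved, 1, Dune); (Dune, 1, Beloved); (Dune, 1, Dune); (Matilda, 4, Matilda); (Walden, 5, Walden)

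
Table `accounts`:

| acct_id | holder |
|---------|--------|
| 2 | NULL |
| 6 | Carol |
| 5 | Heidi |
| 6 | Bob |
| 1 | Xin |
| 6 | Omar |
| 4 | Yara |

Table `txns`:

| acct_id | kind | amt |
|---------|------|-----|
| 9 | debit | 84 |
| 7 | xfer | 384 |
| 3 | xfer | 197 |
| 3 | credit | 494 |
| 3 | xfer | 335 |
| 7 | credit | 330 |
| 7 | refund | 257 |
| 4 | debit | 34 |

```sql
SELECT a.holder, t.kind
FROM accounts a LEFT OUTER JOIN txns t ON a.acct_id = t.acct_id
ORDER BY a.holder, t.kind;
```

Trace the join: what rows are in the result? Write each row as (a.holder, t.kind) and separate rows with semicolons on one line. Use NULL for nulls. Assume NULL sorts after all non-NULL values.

(Bob, NULL); (Carol, NULL); (Heidi, NULL); (Omar, NULL); (Xin, NULL); (Yara, debit); (NULL, NULL)

LEFT JOIN keeps every row from `accounts`; unmatched rows get NULL for `txns`'s columns.
Matching on a.acct_id = t.acct_id.
- acct_id=2: no t row matches, row kept with t columns NULL.
- acct_id=6: no t row matches, row kept with t columns NULL.
- acct_id=5: no t row matches, row kept with t columns NULL.
- acct_id=6: no t row matches, row kept with t columns NULL.
- acct_id=1: no t row matches, row kept with t columns NULL.
- acct_id=6: no t row matches, row kept with t columns NULL.
- acct_id=4: 1 matching t row(s), so 1 row(s) emitted.
After projecting and ordering:
a.holder | t.kind
Bob | NULL
Carol | NULL
Heidi | NULL
Omar | NULL
Xin | NULL
Yara | debit
NULL | NULL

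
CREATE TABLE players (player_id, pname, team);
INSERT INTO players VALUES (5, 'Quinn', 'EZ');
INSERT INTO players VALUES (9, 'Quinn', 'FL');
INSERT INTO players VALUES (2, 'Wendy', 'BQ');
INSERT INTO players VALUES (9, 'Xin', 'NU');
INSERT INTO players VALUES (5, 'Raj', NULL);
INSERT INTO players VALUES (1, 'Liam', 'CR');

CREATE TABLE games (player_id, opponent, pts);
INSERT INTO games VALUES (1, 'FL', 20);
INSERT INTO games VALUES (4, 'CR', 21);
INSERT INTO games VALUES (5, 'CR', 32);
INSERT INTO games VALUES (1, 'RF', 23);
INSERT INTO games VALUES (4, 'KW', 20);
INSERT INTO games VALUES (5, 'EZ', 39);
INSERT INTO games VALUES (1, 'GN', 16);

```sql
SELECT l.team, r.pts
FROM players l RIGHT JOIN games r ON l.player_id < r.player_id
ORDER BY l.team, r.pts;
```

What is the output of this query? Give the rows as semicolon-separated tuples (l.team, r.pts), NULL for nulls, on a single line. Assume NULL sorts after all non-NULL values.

RIGHT JOIN keeps every row from `games`; unmatched rows get NULL for `players`'s columns.
Matching on l.player_id < r.player_id.
- l (player_id=5) has no partner in r.
- l (player_id=9) has no partner in r.
- l (player_id=2) pairs with 4 row(s) of r.
- l (player_id=9) has no partner in r.
- l (player_id=5) has no partner in r.
- l (player_id=1) pairs with 4 row(s) of r.
- 3 row(s) from r found no l partner → padded with NULL.

(BQ, 20); (BQ, 21); (BQ, 32); (BQ, 39); (CR, 20); (CR, 21); (CR, 32); (CR, 39); (NULL, 16); (NULL, 20); (NULL, 23)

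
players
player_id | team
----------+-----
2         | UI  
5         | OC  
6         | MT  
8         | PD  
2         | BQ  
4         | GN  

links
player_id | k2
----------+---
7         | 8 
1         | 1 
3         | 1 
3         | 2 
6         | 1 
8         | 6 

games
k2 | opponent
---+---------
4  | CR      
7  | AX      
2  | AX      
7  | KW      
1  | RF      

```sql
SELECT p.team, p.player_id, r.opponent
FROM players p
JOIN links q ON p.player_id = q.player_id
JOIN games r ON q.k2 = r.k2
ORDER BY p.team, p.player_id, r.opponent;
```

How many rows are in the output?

1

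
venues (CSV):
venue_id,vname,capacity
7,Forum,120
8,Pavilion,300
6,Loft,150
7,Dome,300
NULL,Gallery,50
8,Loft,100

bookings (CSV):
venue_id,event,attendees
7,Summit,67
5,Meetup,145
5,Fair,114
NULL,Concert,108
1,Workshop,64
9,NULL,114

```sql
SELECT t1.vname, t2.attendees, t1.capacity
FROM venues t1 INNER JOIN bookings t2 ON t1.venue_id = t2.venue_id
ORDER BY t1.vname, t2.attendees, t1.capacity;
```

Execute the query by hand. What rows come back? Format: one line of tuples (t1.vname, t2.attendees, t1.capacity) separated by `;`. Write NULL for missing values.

(Dome, 67, 300); (Forum, 67, 120)

INNER JOIN keeps only pairs where the ON condition holds.
Matching on t1.venue_id = t2.venue_id. A NULL in a compared column never satisfies the condition.
- t1[0] venue_id=7 → 1 match(es) in t2 → 1 row(s).
- t1[1] venue_id=8 → no match; dropped.
- t1[2] venue_id=6 → no match; dropped.
- t1[3] venue_id=7 → 1 match(es) in t2 → 1 row(s).
- t1[4] venue_id=NULL → no match; dropped.
- t1[5] venue_id=8 → no match; dropped.
After projecting and ordering:
t1.vname | t2.attendees | t1.capacity
Dome | 67 | 300
Forum | 67 | 120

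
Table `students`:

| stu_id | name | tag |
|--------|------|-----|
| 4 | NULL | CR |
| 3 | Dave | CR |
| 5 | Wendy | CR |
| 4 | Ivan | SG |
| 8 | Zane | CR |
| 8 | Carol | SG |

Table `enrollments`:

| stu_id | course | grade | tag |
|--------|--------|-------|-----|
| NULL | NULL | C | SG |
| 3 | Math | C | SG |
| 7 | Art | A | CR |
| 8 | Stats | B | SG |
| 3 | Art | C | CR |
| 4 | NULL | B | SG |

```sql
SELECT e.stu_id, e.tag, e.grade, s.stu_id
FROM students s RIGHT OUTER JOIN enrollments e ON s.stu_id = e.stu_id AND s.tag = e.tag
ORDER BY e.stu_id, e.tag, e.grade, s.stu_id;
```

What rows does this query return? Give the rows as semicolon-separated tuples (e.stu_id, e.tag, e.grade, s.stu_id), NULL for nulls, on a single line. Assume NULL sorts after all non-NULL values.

RIGHT JOIN keeps every row from `enrollments`; unmatched rows get NULL for `students`'s columns.
Matching on s.stu_id = e.stu_id AND s.tag = e.tag. A NULL in a compared column never satisfies the condition.
- s[0] stu_id=4, tag=CR → no match.
- s[1] stu_id=3, tag=CR → 1 match(es) in e → 1 row(s).
- s[2] stu_id=5, tag=CR → no match.
- s[3] stu_id=4, tag=SG → 1 match(es) in e → 1 row(s).
- s[4] stu_id=8, tag=CR → no match.
- s[5] stu_id=8, tag=SG → 1 match(es) in e → 1 row(s).
- plus 3 unmatched e row(s), each kept with NULL s columns.
After projecting and ordering:
e.stu_id | e.tag | e.grade | s.stu_id
3 | CR | C | 3
3 | SG | C | NULL
4 | SG | B | 4
7 | CR | A | NULL
8 | SG | B | 8
NULL | SG | C | NULL

(3, CR, C, 3); (3, SG, C, NULL); (4, SG, B, 4); (7, CR, A, NULL); (8, SG, B, 8); (NULL, SG, C, NULL)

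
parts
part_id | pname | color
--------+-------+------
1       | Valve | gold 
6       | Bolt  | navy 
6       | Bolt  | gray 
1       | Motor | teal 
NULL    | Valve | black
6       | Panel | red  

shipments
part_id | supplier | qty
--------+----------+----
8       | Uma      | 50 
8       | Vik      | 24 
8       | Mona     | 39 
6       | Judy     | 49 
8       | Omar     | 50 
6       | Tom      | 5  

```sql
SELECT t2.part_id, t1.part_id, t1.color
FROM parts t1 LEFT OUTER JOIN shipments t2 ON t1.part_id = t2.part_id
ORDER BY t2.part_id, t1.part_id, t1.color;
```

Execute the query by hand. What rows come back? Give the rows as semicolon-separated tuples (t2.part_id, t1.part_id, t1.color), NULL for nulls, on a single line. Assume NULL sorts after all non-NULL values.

LEFT JOIN keeps every row from `parts`; unmatched rows get NULL for `shipments`'s columns.
Matching on t1.part_id = t2.part_id. A NULL in a compared column never satisfies the condition.
- part_id=1: no t2 row matches, row kept with t2 columns NULL.
- part_id=6: 2 matching t2 row(s), so 2 row(s) emitted.
- part_id=6: 2 matching t2 row(s), so 2 row(s) emitted.
- part_id=1: no t2 row matches, row kept with t2 columns NULL.
- part_id=NULL: no t2 row matches, row kept with t2 columns NULL.
- part_id=6: 2 matching t2 row(s), so 2 row(s) emitted.
After projecting and ordering:
t2.part_id | t1.part_id | t1.color
6 | 6 | gray
6 | 6 | gray
6 | 6 | navy
6 | 6 | navy
6 | 6 | red
6 | 6 | red
NULL | 1 | gold
NULL | 1 | teal
NULL | NULL | black

(6, 6, gray); (6, 6, gray); (6, 6, navy); (6, 6, navy); (6, 6, red); (6, 6, red); (NULL, 1, gold); (NULL, 1, teal); (NULL, NULL, black)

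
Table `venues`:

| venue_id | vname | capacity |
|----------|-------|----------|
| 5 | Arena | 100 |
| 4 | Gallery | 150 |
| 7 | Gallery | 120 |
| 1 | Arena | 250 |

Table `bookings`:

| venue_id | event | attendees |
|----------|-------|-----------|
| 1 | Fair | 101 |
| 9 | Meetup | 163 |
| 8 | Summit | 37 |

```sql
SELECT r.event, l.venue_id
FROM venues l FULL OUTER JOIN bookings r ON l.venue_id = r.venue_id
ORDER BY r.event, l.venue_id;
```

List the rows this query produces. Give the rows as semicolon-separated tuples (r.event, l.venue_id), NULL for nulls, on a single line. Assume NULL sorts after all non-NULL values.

(Fair, 1); (Meetup, NULL); (Summit, NULL); (NULL, 4); (NULL, 5); (NULL, 7)

FULL OUTER JOIN keeps every row from both sides; unmatched rows get NULL for the other side's columns.
Matching on l.venue_id = r.venue_id.
Matched pairs: 1; unmatched l rows kept: 3; unmatched r rows kept: 2.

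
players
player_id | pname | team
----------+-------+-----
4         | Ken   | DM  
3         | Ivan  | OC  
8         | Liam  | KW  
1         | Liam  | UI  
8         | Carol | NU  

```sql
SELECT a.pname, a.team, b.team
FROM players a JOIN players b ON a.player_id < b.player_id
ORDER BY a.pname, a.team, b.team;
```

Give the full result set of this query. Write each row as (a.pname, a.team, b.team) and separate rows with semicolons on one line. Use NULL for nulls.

INNER JOIN keeps only pairs where the ON condition holds.
Matching on a.player_id < b.player_id.
- a (player_id=4) pairs with 2 row(s) of b.
- a (player_id=3) pairs with 3 row(s) of b.
- a (player_id=8) has no partner → excluded.
- a (player_id=1) pairs with 4 row(s) of b.
- a (player_id=8) has no partner → excluded.
After projecting and ordering:
a.pname | a.team | b.team
Ivan | OC | DM
Ivan | OC | KW
Ivan | OC | NU
Ken | DM | KW
Ken | DM | NU
Liam | UI | DM
Liam | UI | KW
Liam | UI | NU
Liam | UI | OC

(Ivan, OC, DM); (Ivan, OC, KW); (Ivan, OC, NU); (Ken, DM, KW); (Ken, DM, NU); (Liam, UI, DM); (Liam, UI, KW); (Liam, UI, NU); (Liam, UI, OC)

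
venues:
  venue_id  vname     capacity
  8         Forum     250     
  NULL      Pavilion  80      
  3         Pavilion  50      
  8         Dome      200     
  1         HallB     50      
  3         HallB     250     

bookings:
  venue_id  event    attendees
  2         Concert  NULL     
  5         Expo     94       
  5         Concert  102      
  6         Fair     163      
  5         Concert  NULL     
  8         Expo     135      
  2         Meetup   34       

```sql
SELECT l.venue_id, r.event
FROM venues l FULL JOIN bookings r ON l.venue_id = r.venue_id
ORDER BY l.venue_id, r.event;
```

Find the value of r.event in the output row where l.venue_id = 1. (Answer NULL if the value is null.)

NULL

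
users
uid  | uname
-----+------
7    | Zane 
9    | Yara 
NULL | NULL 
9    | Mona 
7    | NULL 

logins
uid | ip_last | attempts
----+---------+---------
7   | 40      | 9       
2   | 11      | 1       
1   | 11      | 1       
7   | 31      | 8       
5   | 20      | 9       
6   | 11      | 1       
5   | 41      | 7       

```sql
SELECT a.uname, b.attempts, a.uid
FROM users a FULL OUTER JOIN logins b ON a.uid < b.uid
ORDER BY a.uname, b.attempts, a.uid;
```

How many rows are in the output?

12

FULL OUTER JOIN keeps every row from both sides; unmatched rows get NULL for the other side's columns.
Matching on a.uid < b.uid. A NULL in a compared column never satisfies the condition.
Matched pairs: 0; unmatched a rows kept: 5; unmatched b rows kept: 7.
Total: 0 matched + 12 padded = 12 rows.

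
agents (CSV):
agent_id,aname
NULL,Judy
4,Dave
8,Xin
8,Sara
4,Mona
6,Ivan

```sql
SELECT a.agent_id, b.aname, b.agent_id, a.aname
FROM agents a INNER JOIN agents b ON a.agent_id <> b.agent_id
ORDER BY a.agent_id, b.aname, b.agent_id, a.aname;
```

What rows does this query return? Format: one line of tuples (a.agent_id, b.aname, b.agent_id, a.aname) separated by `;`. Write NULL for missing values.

INNER JOIN keeps only pairs where the ON condition holds.
Matching on a.agent_id <> b.agent_id. A NULL in a compared column never satisfies the condition.
Matched pairs: 16.

(4, Ivan, 6, Dave); (4, Ivan, 6, Mona); (4, Sara, 8, Dave); (4, Sara, 8, Mona); (4, Xin, 8, Dave); (4, Xin, 8, Mona); (6, Dave, 4, Ivan); (6, Mona, 4, Ivan); (6, Sara, 8, Ivan); (6, Xin, 8, Ivan); (8, Dave, 4, Sara); (8, Dave, 4, Xin); (8, Ivan, 6, Sara); (8, Ivan, 6, Xin); (8, Mona, 4, Sara); (8, Mona, 4, Xin)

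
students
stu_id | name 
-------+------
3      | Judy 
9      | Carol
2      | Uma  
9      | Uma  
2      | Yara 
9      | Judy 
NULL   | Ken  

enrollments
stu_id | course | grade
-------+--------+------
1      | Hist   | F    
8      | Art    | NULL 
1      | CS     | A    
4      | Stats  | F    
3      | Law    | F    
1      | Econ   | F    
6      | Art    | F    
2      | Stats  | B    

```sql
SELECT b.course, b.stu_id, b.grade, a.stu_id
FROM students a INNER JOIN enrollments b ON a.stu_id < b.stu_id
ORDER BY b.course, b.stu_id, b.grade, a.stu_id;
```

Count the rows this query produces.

INNER JOIN keeps only pairs where the ON condition holds.
Matching on a.stu_id < b.stu_id. A NULL in a compared column never satisfies the condition.
Matched pairs: 11.
Total: 11 rows.

11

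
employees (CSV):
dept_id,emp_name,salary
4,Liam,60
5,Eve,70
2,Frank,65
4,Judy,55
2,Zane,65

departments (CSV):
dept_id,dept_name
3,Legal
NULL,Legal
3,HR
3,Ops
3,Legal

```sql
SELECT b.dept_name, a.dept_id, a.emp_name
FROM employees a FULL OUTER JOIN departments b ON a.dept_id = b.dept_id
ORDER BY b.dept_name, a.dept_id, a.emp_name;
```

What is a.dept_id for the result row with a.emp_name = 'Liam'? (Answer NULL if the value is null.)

FULL OUTER JOIN keeps every row from both sides; unmatched rows get NULL for the other side's columns.
Matching on a.dept_id = b.dept_id. A NULL in a compared column never satisfies the condition.
Matched pairs: 0; unmatched a rows kept: 5; unmatched b rows kept: 5.

4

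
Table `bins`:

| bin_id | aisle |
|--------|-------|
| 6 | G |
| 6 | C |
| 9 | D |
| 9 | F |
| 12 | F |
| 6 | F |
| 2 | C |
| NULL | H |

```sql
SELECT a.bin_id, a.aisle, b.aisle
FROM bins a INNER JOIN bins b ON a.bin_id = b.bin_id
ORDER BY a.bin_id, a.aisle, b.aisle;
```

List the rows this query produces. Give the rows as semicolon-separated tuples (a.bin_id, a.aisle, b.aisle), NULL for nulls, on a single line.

(2, C, C); (6, C, C); (6, C, F); (6, C, G); (6, F, C); (6, F, F); (6, F, G); (6, G, C); (6, G, F); (6, G, G); (9, D, D); (9, D, F); (9, F, D); (9, F, F); (12, F, F)

INNER JOIN keeps only pairs where the ON condition holds.
Matching on a.bin_id = b.bin_id. A NULL in a compared column never satisfies the condition.
Matched pairs: 15.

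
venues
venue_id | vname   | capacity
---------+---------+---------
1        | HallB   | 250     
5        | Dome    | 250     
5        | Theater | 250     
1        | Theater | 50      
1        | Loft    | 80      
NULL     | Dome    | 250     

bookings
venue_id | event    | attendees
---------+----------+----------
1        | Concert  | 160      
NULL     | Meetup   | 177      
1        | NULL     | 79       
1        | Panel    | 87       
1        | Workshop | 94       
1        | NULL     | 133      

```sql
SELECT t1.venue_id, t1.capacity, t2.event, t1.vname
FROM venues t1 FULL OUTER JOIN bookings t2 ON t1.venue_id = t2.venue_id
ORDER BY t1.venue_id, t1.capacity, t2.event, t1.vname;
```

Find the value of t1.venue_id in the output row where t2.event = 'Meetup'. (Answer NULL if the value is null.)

NULL

FULL OUTER JOIN keeps every row from both sides; unmatched rows get NULL for the other side's columns.
Matching on t1.venue_id = t2.venue_id. A NULL in a compared column never satisfies the condition.
- t1 row (venue_id=1): matches 5 t2 row(s) → 5 output row(s).
- t1 row (venue_id=5): no match → kept, t2 columns NULL.
- t1 row (venue_id=5): no match → kept, t2 columns NULL.
- t1 row (venue_id=1): matches 5 t2 row(s) → 5 output row(s).
- t1 row (venue_id=1): matches 5 t2 row(s) → 5 output row(s).
- t1 row (venue_id=NULL): no match → kept, t2 columns NULL.
- 1 row(s) from t2 found no t1 partner → padded with NULL.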